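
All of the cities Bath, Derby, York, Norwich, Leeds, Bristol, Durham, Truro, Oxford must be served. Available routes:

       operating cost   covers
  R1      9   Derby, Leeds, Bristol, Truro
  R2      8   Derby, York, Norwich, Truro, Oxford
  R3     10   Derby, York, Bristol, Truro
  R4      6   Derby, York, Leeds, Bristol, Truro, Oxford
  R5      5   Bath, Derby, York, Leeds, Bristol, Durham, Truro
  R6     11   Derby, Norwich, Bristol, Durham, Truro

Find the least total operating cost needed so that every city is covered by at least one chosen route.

R2, R5 cover every city at operating cost 8 + 5 = 13.
Any cover uses at least 2 routes; among all covering selections none totals below 13.

13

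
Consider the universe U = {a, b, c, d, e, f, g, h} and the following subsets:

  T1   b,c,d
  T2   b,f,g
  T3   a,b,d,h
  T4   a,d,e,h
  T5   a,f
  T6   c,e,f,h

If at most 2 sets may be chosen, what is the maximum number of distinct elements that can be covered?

Choosing T2, T4 covers {a, b, d, e, f, g, h} — 7 elements.
No choice of 2 sets does better; here c is left uncovered.

7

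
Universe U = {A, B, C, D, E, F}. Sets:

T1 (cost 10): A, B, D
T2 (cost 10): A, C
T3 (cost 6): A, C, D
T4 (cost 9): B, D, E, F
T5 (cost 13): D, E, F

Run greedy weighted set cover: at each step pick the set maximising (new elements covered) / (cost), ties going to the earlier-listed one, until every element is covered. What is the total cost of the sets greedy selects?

Pick 1: T3 adds 3 new (A, C, D) at cost 6 (ratio 3/6).
Pick 2: T4 adds 3 new (B, E, F) at cost 9 (ratio 3/9).
Greedy total cost: 6 + 9 = 15.

15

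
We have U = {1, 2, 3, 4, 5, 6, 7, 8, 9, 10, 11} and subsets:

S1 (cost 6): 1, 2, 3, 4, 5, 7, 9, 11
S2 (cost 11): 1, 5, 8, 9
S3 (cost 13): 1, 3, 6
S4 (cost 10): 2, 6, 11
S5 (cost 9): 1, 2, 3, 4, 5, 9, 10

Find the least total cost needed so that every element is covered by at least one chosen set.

S1, S2, S4, S5 cover every element at cost 6 + 11 + 10 + 9 = 36.
Any cover uses at least 4 sets; among all covering selections none totals below 36.

36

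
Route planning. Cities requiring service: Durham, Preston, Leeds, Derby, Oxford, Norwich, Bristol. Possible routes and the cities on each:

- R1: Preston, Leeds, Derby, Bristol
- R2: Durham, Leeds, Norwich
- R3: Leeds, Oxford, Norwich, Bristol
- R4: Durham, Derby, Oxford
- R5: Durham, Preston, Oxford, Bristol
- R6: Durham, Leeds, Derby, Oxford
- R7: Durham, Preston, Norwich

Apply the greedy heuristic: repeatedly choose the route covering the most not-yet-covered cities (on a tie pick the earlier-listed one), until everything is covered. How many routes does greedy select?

Pick 1: R1 covers 4 new cities (Preston, Leeds, Derby, Bristol).
Pick 2: R2 covers 2 new cities (Durham, Norwich).
Pick 3: R3 covers 1 new cities (Oxford).
Greedy uses 3 routes.

3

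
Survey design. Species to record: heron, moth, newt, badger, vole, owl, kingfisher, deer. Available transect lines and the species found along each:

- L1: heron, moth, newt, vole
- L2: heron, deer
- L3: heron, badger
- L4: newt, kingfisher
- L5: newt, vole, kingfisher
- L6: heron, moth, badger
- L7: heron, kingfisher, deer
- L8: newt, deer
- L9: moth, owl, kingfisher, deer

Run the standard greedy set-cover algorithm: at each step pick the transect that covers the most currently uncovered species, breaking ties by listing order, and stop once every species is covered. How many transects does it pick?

Pick 1: L1 covers 4 new species (heron, moth, newt, vole).
Pick 2: L9 covers 3 new species (owl, kingfisher, deer).
Pick 3: L3 covers 1 new species (badger).
Greedy uses 3 transects.

3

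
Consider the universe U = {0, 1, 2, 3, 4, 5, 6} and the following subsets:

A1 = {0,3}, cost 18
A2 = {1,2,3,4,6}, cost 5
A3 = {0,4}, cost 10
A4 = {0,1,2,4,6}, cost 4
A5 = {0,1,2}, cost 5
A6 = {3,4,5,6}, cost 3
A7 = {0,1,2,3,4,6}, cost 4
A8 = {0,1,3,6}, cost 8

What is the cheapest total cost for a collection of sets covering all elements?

A4, A6 cover every element at cost 4 + 3 = 7.
Any cover uses at least 2 sets; among all covering selections none totals below 7.

7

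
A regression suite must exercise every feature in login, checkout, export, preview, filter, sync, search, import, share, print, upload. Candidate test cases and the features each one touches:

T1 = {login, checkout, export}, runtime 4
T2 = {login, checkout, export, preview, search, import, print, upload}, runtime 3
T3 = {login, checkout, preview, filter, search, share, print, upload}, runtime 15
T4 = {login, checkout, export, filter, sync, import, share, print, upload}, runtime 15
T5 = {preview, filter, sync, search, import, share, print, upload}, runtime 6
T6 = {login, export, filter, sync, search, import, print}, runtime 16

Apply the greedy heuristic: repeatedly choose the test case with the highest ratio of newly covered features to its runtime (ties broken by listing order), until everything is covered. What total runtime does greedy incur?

9

Pick 1: T2 adds 8 new (login, checkout, export, preview, search, import, print, upload) at runtime 3 (ratio 8/3).
Pick 2: T5 adds 3 new (filter, sync, share) at runtime 6 (ratio 3/6).
Greedy total runtime: 3 + 6 = 9.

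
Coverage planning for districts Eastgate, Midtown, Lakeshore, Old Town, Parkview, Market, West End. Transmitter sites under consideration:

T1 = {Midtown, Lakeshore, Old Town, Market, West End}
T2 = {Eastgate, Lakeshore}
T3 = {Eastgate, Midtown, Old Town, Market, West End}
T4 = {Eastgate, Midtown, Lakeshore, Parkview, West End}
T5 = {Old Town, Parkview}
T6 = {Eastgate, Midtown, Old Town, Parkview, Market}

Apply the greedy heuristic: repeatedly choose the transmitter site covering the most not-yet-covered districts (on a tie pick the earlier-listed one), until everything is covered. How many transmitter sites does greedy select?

2

Pick 1: T1 covers 5 new districts (Midtown, Lakeshore, Old Town, Market, West End).
Pick 2: T4 covers 2 new districts (Eastgate, Parkview).
Greedy uses 2 transmitter sites.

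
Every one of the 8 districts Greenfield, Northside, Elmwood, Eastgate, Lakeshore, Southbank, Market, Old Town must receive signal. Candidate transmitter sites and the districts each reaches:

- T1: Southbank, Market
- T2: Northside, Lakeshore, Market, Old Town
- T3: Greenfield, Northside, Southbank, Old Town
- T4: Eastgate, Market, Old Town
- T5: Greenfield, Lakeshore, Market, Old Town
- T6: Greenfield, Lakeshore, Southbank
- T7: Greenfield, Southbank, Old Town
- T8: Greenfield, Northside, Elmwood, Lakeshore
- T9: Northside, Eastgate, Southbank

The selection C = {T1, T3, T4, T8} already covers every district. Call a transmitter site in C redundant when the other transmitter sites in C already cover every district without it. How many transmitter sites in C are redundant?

2

Drop T1: the rest still cover every district — redundant.
Drop T3: the rest still cover every district — redundant.
Drop T4: Eastgate uncovered — not redundant.
Drop T8: Elmwood, Lakeshore uncovered — not redundant.
2 redundant: T1, T3.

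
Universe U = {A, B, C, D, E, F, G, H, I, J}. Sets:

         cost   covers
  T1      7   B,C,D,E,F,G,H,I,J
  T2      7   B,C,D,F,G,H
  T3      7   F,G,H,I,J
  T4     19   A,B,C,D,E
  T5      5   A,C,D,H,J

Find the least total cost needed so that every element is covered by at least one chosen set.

T1, T5 cover every element at cost 7 + 5 = 12.
Any cover uses at least 2 sets; among all covering selections none totals below 12.

12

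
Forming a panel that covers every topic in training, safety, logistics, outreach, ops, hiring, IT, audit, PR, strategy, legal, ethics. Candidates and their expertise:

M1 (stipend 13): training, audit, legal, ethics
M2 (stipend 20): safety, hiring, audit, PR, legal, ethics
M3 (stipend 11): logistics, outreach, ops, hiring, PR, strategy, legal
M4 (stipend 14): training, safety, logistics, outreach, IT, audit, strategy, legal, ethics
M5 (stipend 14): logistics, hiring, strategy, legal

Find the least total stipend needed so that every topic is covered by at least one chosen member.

M3, M4 cover every topic at stipend 11 + 14 = 25.
Any cover uses at least 2 members; among all covering selections none totals below 25.

25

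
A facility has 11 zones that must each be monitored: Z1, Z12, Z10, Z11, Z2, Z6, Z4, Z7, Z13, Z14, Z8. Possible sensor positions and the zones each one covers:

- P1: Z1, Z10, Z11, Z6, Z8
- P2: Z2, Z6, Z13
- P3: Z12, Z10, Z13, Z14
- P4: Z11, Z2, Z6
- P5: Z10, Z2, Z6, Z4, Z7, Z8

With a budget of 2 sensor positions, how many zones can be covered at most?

Choosing P3, P5 covers {Z12, Z10, Z2, Z6, Z4, Z7, Z13, Z14, Z8} — 9 zones.
No choice of 2 sensor positions does better; here Z1, Z11 are left uncovered.

9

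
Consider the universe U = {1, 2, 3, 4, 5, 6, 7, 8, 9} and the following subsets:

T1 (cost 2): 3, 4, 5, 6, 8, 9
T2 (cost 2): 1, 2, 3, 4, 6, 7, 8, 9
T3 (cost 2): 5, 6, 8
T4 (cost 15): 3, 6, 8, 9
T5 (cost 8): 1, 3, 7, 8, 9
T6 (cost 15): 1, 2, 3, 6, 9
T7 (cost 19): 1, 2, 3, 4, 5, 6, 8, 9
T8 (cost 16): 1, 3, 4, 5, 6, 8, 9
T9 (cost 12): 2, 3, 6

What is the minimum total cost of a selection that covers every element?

T1, T2 cover every element at cost 2 + 2 = 4.
Any cover uses at least 2 sets; among all covering selections none totals below 4.

4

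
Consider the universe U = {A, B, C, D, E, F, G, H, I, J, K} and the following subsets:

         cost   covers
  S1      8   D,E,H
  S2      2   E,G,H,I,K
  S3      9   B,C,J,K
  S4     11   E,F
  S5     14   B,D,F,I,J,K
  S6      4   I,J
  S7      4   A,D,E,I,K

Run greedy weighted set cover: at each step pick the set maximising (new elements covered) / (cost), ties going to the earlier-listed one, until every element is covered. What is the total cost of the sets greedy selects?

Pick 1: S2 adds 5 new (E, G, H, I, K) at cost 2 (ratio 5/2).
Pick 2: S7 adds 2 new (A, D) at cost 4 (ratio 2/4).
Pick 3: S3 adds 3 new (B, C, J) at cost 9 (ratio 3/9).
Pick 4: S4 adds 1 new (F) at cost 11 (ratio 1/11).
Greedy total cost: 2 + 4 + 9 + 11 = 26.

26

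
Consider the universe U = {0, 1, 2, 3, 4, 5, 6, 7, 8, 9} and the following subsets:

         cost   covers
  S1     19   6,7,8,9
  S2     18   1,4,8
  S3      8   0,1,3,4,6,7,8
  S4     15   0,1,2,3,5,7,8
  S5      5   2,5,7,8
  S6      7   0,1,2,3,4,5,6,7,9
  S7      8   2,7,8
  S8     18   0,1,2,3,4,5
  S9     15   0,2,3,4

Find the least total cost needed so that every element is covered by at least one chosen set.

12

S5, S6 cover every element at cost 5 + 7 = 12.
Any cover uses at least 2 sets; among all covering selections none totals below 12.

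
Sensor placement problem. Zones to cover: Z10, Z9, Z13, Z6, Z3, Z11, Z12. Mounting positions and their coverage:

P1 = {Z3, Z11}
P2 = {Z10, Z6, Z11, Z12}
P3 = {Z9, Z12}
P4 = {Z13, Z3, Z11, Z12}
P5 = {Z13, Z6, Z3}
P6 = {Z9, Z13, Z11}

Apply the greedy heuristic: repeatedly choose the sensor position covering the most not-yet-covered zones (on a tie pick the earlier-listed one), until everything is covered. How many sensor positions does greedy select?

Pick 1: P2 covers 4 new zones (Z10, Z6, Z11, Z12).
Pick 2: P4 covers 2 new zones (Z13, Z3).
Pick 3: P3 covers 1 new zones (Z9).
Greedy uses 3 sensor positions.

3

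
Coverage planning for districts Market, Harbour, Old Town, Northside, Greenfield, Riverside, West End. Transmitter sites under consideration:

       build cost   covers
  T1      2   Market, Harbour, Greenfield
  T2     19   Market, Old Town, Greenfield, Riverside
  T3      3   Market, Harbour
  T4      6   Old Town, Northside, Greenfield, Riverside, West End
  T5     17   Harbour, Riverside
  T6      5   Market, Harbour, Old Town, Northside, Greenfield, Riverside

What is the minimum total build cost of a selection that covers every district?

8

T1, T4 cover every district at build cost 2 + 6 = 8.
Any cover uses at least 2 transmitter sites; among all covering selections none totals below 8.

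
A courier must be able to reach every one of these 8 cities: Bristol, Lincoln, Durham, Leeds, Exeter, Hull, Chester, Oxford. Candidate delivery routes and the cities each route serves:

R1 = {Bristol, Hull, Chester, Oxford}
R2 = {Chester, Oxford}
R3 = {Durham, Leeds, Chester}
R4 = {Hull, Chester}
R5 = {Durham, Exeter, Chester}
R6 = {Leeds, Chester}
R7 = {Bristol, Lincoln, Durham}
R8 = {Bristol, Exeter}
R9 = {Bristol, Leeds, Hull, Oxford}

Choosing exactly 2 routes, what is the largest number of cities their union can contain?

Choosing R5, R9 covers {Bristol, Durham, Leeds, Exeter, Hull, Chester, Oxford} — 7 cities.
No choice of 2 routes does better; here Lincoln is left uncovered.

7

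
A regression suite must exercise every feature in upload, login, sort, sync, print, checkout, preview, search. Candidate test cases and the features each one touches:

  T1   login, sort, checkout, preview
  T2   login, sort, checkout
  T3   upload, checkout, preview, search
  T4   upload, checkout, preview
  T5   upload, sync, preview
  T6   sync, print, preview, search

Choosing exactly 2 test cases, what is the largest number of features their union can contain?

7

Choosing T1, T6 covers {login, sort, sync, print, checkout, preview, search} — 7 features.
No choice of 2 test cases does better; here upload is left uncovered.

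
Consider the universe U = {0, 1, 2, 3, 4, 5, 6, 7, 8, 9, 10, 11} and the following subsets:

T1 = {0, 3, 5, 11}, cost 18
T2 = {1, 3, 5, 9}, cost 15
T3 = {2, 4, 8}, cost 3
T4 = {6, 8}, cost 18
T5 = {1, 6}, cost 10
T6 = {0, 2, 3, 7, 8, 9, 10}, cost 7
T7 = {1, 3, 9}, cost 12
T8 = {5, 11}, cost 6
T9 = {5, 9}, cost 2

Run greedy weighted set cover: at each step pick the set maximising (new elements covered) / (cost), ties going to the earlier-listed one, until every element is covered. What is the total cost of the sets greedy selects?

Pick 1: T3 adds 3 new (2, 4, 8) at cost 3 (ratio 3/3).
Pick 2: T9 adds 2 new (5, 9) at cost 2 (ratio 2/2).
Pick 3: T6 adds 4 new (0, 3, 7, 10) at cost 7 (ratio 4/7).
Pick 4: T5 adds 2 new (1, 6) at cost 10 (ratio 2/10).
Pick 5: T8 adds 1 new (11) at cost 6 (ratio 1/6).
Greedy total cost: 3 + 2 + 7 + 10 + 6 = 28. (The true optimum is 26, so greedy overshoots here.)

28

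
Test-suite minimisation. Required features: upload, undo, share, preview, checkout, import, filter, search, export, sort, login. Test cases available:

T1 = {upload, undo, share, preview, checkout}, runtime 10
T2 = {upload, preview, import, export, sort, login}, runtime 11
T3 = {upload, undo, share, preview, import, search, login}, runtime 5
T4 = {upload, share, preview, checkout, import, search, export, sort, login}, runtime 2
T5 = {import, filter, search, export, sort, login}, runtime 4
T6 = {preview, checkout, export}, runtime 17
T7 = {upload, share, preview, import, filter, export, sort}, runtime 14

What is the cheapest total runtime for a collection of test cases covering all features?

11

T3, T4, T5 cover every feature at runtime 5 + 2 + 4 = 11.
Any cover uses at least 2 test cases; among all covering selections none totals below 11.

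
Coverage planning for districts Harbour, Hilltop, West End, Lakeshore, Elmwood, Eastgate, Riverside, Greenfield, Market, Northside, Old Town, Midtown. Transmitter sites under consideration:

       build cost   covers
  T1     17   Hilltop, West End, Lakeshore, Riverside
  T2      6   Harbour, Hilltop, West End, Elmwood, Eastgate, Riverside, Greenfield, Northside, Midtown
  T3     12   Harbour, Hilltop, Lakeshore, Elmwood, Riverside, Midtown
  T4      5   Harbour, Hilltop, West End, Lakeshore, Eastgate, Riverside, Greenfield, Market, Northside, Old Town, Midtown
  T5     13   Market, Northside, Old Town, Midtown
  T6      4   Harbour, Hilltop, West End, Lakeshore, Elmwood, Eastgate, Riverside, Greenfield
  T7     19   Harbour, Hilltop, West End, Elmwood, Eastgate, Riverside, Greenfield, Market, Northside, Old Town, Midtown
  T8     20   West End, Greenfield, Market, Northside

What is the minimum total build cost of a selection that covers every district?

T4, T6 cover every district at build cost 5 + 4 = 9.
Any cover uses at least 2 transmitter sites; among all covering selections none totals below 9.

9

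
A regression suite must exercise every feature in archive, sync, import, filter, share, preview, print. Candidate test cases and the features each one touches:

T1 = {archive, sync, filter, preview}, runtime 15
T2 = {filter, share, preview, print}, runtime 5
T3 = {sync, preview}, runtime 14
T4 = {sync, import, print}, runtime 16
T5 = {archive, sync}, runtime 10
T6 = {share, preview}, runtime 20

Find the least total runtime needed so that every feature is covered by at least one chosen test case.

T2, T4, T5 cover every feature at runtime 5 + 16 + 10 = 31.
Any cover uses at least 3 test cases; among all covering selections none totals below 31.

31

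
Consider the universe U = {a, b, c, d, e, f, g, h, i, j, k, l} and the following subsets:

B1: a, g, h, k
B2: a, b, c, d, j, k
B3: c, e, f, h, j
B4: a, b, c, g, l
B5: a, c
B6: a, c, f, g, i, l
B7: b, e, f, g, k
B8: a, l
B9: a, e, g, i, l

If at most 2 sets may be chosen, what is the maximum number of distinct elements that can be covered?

Choosing B2, B6 covers {a, b, c, d, f, g, i, j, k, l} — 10 elements.
No choice of 2 sets does better; here e, h are left uncovered.

10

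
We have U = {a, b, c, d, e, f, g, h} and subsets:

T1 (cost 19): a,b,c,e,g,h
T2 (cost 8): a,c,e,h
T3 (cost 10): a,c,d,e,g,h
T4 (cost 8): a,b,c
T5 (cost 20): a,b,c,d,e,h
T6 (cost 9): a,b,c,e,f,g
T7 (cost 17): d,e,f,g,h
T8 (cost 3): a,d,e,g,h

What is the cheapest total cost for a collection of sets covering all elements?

T6, T8 cover every element at cost 9 + 3 = 12.
Any cover uses at least 2 sets; among all covering selections none totals below 12.

12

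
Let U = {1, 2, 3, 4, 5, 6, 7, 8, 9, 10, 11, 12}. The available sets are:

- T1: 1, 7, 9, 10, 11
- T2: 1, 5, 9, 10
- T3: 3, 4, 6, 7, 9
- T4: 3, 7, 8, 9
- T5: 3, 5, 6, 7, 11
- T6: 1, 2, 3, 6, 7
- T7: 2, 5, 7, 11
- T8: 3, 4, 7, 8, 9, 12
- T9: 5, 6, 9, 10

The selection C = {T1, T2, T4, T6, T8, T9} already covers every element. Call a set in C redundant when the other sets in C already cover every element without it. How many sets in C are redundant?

Drop T1: 11 uncovered — not redundant.
Drop T2: the rest still cover every element — redundant.
Drop T4: the rest still cover every element — redundant.
Drop T6: 2 uncovered — not redundant.
Drop T8: 4, 12 uncovered — not redundant.
Drop T9: the rest still cover every element — redundant.
3 redundant: T2, T4, T9.

3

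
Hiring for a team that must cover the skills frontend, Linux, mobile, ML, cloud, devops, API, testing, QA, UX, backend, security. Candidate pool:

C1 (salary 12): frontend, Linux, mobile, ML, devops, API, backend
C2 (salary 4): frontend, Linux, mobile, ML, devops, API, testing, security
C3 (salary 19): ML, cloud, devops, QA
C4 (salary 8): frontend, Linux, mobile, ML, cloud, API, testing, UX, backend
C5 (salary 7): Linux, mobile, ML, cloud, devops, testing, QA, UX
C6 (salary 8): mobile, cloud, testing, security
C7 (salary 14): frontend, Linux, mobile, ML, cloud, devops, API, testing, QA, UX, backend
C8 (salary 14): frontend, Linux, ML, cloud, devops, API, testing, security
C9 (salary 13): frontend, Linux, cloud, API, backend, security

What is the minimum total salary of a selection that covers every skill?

18

C2, C7 cover every skill at salary 4 + 14 = 18.
Any cover uses at least 2 candidates; among all covering selections none totals below 18.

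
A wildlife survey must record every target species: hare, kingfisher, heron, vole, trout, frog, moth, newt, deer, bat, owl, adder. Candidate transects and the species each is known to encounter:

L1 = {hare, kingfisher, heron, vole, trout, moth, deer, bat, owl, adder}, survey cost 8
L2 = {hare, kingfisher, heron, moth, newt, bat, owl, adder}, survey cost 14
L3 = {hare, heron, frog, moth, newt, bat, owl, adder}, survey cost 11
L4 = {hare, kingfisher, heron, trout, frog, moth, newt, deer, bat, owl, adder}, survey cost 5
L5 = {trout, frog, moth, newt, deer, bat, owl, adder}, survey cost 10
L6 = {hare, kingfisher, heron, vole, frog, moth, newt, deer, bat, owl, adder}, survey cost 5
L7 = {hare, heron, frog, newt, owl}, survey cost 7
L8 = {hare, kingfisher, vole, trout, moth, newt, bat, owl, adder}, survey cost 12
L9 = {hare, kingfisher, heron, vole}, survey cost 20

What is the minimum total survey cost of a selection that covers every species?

10

L4, L6 cover every species at survey cost 5 + 5 = 10.
Any cover uses at least 2 transects; among all covering selections none totals below 10.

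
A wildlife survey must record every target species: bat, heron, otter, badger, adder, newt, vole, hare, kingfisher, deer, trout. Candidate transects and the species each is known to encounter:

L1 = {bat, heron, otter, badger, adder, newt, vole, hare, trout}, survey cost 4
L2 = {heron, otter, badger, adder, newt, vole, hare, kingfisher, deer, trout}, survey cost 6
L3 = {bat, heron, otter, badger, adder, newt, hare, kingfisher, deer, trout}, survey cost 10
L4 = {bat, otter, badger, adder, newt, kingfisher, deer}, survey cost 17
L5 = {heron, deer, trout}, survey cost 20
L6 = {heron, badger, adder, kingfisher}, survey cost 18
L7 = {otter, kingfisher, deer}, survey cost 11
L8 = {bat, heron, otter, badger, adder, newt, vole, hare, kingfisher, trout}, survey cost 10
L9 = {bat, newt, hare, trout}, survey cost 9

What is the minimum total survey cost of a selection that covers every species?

10

L1, L2 cover every species at survey cost 4 + 6 = 10.
Any cover uses at least 2 transects; among all covering selections none totals below 10.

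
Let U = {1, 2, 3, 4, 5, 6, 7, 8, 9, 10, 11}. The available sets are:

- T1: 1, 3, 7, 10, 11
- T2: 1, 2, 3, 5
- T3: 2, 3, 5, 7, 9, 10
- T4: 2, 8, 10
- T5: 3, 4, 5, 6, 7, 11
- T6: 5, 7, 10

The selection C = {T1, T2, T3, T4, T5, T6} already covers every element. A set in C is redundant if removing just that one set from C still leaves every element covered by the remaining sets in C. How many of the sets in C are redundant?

Drop T1: the rest still cover every element — redundant.
Drop T2: the rest still cover every element — redundant.
Drop T3: 9 uncovered — not redundant.
Drop T4: 8 uncovered — not redundant.
Drop T5: 4, 6 uncovered — not redundant.
Drop T6: the rest still cover every element — redundant.
3 redundant: T1, T2, T6.

3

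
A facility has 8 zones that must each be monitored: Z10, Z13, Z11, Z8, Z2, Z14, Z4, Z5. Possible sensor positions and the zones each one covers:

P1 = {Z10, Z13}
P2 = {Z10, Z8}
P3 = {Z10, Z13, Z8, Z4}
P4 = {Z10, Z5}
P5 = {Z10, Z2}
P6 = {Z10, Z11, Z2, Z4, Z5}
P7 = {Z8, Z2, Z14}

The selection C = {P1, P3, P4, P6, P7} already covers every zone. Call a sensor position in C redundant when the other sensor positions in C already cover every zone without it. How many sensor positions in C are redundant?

Drop P1: the rest still cover every zone — redundant.
Drop P3: the rest still cover every zone — redundant.
Drop P4: the rest still cover every zone — redundant.
Drop P6: Z11 uncovered — not redundant.
Drop P7: Z14 uncovered — not redundant.
3 redundant: P1, P3, P4.

3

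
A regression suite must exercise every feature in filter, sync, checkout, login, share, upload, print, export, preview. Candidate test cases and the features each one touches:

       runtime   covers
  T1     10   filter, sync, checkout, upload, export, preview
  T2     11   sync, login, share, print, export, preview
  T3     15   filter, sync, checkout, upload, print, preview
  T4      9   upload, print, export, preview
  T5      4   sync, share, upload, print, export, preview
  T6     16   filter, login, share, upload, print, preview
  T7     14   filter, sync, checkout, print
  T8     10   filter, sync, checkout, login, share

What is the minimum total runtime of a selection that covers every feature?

14

T5, T8 cover every feature at runtime 4 + 10 = 14.
Any cover uses at least 2 test cases; among all covering selections none totals below 14.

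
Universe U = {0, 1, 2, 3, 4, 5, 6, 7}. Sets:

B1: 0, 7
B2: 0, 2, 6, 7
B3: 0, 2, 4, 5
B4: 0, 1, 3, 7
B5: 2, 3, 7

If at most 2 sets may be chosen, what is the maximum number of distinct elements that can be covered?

7

Choosing B3, B4 covers {0, 1, 2, 3, 4, 5, 7} — 7 elements.
No choice of 2 sets does better; here 6 is left uncovered.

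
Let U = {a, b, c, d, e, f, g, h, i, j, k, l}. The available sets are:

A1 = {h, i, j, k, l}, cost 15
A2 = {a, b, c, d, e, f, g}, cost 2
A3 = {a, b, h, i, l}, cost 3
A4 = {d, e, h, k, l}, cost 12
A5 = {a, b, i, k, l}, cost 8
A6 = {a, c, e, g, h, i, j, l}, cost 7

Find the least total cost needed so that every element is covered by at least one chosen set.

17

A1, A2 cover every element at cost 15 + 2 = 17.
Any cover uses at least 2 sets; among all covering selections none totals below 17.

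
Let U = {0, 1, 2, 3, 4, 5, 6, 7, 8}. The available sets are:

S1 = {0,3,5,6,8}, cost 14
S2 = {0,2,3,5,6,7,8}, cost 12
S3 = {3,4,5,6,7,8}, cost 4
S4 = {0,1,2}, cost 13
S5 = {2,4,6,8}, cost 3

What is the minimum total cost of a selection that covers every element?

17

S3, S4 cover every element at cost 4 + 13 = 17.
Any cover uses at least 2 sets; among all covering selections none totals below 17.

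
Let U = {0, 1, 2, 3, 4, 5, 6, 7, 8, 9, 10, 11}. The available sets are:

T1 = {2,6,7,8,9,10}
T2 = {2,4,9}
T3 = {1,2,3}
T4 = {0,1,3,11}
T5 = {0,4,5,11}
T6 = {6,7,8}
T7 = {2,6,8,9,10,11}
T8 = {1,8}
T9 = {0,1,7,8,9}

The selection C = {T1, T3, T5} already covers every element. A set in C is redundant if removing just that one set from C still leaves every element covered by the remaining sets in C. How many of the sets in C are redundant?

0

Drop T1: 6, 7, 8, 9, … uncovered — not redundant.
Drop T3: 1, 3 uncovered — not redundant.
Drop T5: 0, 4, 5, 11 uncovered — not redundant.
None of the sets in C is redundant.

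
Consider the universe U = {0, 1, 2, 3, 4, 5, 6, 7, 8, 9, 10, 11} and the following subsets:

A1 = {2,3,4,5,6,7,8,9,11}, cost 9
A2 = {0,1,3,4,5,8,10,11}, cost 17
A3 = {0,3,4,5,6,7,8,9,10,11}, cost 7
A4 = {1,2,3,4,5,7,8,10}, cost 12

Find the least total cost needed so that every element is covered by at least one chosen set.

19

A3, A4 cover every element at cost 7 + 12 = 19.
Any cover uses at least 2 sets; among all covering selections none totals below 19.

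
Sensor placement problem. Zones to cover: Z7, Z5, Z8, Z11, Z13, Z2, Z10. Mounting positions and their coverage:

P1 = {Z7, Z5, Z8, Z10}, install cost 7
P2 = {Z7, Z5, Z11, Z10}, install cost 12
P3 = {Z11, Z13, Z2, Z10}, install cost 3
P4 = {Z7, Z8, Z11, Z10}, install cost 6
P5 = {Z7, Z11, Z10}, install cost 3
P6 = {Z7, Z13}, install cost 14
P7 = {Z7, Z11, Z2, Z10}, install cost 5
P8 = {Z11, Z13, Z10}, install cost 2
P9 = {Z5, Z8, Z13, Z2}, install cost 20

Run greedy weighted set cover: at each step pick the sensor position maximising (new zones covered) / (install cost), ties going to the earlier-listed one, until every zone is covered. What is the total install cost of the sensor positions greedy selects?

12

Pick 1: P8 adds 3 new (Z11, Z13, Z10) at install cost 2 (ratio 3/2).
Pick 2: P1 adds 3 new (Z7, Z5, Z8) at install cost 7 (ratio 3/7).
Pick 3: P3 adds 1 new (Z2) at install cost 3 (ratio 1/3).
Greedy total install cost: 2 + 7 + 3 = 12. (The true optimum is 10, so greedy overshoots here.)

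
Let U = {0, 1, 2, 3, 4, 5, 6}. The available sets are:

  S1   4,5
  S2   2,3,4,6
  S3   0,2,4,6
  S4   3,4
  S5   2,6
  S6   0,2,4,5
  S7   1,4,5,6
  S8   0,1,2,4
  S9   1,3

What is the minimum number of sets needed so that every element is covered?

S1, S2, S8 together cover {0, 1, 2, 3, 4, 5, 6} — every element.
No 2 of the 9 sets cover everything (all 36 pairs fall short), so 3 is minimum.

3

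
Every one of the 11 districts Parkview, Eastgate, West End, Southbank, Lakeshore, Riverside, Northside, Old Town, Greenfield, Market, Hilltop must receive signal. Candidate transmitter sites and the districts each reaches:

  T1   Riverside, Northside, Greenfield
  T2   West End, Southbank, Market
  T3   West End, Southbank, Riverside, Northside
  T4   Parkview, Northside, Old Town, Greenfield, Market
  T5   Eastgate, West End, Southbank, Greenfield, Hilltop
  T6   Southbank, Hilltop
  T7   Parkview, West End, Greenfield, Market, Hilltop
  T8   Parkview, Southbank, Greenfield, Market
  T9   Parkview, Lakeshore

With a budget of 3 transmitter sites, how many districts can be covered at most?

Choosing T1, T4, T5 covers {Parkview, Eastgate, West End, Southbank, Riverside, Northside, Old Town, Greenfield, Market, Hilltop} — 10 districts.
No choice of 3 transmitter sites does better; here Lakeshore is left uncovered.

10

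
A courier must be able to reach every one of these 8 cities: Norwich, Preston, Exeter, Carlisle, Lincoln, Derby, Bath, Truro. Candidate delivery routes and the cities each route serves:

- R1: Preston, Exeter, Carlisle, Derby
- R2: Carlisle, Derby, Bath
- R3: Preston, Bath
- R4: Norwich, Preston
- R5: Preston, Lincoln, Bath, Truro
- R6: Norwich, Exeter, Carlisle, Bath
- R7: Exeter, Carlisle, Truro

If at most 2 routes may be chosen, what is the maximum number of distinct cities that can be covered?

Choosing R1, R5 covers {Preston, Exeter, Carlisle, Lincoln, Derby, Bath, Truro} — 7 cities.
No choice of 2 routes does better; here Norwich is left uncovered.

7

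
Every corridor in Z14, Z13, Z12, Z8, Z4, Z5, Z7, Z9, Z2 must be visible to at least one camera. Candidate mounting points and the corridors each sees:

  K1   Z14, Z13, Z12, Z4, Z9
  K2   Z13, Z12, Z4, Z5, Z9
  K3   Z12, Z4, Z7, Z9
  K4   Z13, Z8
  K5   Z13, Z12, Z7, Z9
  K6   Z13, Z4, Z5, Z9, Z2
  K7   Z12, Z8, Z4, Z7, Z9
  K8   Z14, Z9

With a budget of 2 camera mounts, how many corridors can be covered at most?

Choosing K6, K7 covers {Z13, Z12, Z8, Z4, Z5, Z7, Z9, Z2} — 8 corridors.
No choice of 2 camera mounts does better; here Z14 is left uncovered.

8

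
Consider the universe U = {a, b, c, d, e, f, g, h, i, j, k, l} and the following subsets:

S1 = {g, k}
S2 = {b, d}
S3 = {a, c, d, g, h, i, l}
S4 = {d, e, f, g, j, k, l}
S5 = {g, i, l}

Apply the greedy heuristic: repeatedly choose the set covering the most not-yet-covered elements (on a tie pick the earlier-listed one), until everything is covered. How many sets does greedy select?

Pick 1: S3 covers 7 new elements (a, c, d, g, h, i, l).
Pick 2: S4 covers 4 new elements (e, f, j, k).
Pick 3: S2 covers 1 new elements (b).
Greedy uses 3 sets.

3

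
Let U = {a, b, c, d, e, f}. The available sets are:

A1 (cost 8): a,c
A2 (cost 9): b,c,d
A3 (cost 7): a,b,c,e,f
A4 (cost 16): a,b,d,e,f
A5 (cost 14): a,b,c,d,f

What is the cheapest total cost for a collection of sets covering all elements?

16

A2, A3 cover every element at cost 9 + 7 = 16.
Any cover uses at least 2 sets; among all covering selections none totals below 16.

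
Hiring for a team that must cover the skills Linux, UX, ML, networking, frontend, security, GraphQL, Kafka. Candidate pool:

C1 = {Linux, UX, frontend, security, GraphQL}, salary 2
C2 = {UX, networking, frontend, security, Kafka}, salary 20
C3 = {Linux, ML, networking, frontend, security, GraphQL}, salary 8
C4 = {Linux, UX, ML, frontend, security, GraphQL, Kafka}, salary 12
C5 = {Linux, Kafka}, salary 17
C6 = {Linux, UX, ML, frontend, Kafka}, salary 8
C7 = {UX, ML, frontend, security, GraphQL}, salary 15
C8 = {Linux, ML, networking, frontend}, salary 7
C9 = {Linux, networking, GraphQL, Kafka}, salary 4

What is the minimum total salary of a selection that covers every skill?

C1, C8, C9 cover every skill at salary 2 + 7 + 4 = 13.
Any cover uses at least 2 candidates; among all covering selections none totals below 13.

13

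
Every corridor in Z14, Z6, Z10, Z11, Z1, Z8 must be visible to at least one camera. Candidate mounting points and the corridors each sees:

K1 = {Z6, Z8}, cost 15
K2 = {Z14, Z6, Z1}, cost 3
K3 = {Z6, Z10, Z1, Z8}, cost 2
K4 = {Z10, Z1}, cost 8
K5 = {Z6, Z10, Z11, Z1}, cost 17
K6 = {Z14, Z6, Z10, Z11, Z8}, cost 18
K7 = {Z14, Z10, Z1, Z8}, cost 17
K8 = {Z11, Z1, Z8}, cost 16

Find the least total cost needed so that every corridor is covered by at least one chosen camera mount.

K3, K6 cover every corridor at cost 2 + 18 = 20.
Any cover uses at least 2 camera mounts; among all covering selections none totals below 20.

20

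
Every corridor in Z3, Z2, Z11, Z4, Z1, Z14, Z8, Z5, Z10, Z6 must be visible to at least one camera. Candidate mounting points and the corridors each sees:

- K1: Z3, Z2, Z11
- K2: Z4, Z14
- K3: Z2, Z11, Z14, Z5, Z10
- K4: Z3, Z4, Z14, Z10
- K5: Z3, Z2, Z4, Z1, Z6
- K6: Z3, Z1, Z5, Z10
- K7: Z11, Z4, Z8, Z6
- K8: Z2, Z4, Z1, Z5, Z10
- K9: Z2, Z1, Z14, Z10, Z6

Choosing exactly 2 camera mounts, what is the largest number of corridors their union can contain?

Choosing K3, K5 covers {Z3, Z2, Z11, Z4, Z1, Z14, Z5, Z10, Z6} — 9 corridors.
No choice of 2 camera mounts does better; here Z8 is left uncovered.

9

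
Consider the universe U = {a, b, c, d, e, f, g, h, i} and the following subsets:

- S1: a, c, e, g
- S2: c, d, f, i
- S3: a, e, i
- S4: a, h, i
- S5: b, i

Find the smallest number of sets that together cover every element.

S1, S2, S4, S5 together cover {a, b, c, d, e, f, g, h, i} — every element.
No 3 of the 5 sets cover everything (all 10 triples fall short), so 4 is minimum.

4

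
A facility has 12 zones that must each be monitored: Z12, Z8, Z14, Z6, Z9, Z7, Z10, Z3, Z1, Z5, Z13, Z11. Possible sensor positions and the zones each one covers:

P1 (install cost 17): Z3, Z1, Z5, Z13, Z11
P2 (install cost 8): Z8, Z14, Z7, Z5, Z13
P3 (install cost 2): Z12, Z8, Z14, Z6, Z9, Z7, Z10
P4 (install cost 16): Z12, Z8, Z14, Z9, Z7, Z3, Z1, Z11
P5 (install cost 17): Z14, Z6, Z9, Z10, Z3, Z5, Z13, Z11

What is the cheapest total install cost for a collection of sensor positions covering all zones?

P1, P3 cover every zone at install cost 17 + 2 = 19.
Any cover uses at least 2 sensor positions; among all covering selections none totals below 19.

19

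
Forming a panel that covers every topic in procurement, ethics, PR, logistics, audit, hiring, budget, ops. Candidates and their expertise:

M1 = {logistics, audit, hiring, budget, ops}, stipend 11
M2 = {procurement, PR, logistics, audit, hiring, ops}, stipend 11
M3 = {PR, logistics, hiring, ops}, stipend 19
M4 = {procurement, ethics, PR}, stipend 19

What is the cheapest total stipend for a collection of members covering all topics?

M1, M4 cover every topic at stipend 11 + 19 = 30.
Any cover uses at least 2 members; among all covering selections none totals below 30.
Greedy by coverage-per-stipend would pick M2, M1, M4 for 41 — worse than the optimum 30.

30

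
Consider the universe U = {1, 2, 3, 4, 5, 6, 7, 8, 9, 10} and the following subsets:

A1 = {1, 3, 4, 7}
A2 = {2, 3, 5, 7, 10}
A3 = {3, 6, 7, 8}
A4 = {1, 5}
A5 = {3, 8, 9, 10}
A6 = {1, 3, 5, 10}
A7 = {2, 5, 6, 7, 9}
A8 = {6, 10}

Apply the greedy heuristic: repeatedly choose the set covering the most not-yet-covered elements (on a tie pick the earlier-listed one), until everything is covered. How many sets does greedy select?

Pick 1: A2 covers 5 new elements (2, 3, 5, 7, 10).
Pick 2: A1 covers 2 new elements (1, 4).
Pick 3: A3 covers 2 new elements (6, 8).
Pick 4: A5 covers 1 new elements (9).
Greedy uses 4 sets. (The true minimum is 3.)

4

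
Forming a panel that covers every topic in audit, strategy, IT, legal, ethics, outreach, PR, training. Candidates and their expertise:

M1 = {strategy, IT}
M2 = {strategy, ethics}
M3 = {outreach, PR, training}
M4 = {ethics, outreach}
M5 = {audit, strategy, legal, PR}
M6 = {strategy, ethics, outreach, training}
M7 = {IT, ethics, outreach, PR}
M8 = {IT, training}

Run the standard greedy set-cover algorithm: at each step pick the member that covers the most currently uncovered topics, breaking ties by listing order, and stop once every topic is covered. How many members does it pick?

3

Pick 1: M5 covers 4 new topics (audit, strategy, legal, PR).
Pick 2: M6 covers 3 new topics (ethics, outreach, training).
Pick 3: M1 covers 1 new topics (IT).
Greedy uses 3 members.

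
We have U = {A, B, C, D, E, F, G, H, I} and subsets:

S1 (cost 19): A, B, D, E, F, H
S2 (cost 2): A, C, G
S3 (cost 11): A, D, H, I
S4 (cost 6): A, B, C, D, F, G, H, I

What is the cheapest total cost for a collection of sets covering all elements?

25

S1, S4 cover every element at cost 19 + 6 = 25.
Any cover uses at least 2 sets; among all covering selections none totals below 25.
Greedy by coverage-per-cost would pick S2, S4, S1 for 27 — worse than the optimum 25.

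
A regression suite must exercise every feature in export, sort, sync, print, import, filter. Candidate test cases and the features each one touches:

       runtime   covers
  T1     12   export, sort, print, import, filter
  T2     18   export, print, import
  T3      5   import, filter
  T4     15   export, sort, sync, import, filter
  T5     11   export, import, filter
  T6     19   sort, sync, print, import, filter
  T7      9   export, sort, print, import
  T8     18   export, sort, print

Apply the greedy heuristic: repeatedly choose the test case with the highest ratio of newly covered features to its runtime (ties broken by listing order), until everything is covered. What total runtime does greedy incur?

29

Pick 1: T7 adds 4 new (export, sort, print, import) at runtime 9 (ratio 4/9).
Pick 2: T3 adds 1 new (filter) at runtime 5 (ratio 1/5).
Pick 3: T4 adds 1 new (sync) at runtime 15 (ratio 1/15).
Greedy total runtime: 9 + 5 + 15 = 29. (The true optimum is 24, so greedy overshoots here.)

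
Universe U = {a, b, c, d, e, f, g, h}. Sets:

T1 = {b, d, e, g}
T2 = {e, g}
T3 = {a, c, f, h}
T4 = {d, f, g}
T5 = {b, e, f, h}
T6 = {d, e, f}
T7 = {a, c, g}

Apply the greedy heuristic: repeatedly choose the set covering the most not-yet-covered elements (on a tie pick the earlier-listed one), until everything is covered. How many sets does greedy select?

Pick 1: T1 covers 4 new elements (b, d, e, g).
Pick 2: T3 covers 4 new elements (a, c, f, h).
Greedy uses 2 sets.

2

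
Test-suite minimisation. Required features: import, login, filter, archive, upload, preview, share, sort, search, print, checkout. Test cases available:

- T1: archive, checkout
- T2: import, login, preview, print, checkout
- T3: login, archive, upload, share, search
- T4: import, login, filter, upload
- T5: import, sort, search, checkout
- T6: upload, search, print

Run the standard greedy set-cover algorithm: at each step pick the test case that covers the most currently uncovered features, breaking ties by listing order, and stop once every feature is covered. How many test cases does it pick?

4

Pick 1: T2 covers 5 new features (import, login, preview, print, checkout).
Pick 2: T3 covers 4 new features (archive, upload, share, search).
Pick 3: T4 covers 1 new features (filter).
Pick 4: T5 covers 1 new features (sort).
Greedy uses 4 test cases.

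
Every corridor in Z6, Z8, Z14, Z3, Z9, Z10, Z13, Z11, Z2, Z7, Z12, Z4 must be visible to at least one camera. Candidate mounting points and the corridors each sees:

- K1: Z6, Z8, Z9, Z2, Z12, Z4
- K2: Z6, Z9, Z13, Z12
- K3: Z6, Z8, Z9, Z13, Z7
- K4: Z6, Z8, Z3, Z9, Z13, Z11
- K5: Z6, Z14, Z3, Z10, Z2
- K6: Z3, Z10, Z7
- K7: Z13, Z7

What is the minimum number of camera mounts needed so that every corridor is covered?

4

K1, K3, K4, K5 together cover {Z6, Z8, Z14, Z3, Z9, Z10, Z13, Z11, Z2, Z7, Z12, Z4} — every corridor.
No 3 of the 7 camera mounts cover everything (all 35 triples fall short), so 4 is minimum.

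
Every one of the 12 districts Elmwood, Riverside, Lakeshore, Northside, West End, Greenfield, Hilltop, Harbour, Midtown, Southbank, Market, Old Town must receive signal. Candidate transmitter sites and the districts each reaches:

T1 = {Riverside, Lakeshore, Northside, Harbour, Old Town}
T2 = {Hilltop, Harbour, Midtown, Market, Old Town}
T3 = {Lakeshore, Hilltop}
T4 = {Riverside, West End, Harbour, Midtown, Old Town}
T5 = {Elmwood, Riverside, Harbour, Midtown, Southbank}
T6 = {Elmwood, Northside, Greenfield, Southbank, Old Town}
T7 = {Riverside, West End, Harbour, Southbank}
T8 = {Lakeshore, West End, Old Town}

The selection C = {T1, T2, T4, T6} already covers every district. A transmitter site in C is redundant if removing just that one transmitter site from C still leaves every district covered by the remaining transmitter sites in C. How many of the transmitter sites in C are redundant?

Drop T1: Lakeshore uncovered — not redundant.
Drop T2: Hilltop, Market uncovered — not redundant.
Drop T4: West End uncovered — not redundant.
Drop T6: Elmwood, Greenfield, Southbank uncovered — not redundant.
None of the transmitter sites in C is redundant.

0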